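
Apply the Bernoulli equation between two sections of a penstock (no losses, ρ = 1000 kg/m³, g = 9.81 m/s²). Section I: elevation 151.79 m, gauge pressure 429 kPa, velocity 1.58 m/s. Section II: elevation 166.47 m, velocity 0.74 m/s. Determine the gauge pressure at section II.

P₂ ≈ 286 kPa

Pressure head at I: ψ₁ = P₁/(ρg) = 429×1000 / (1000 × 9.81) = 43.73 m.
Velocity heads: v₁²/2g = 1.58²/19.62 = 0.127 m; v₂²/2g = 0.74²/19.62 = 0.028 m.
Total head H = z₁ + ψ₁ + v₁²/2g = 151.79 + 43.73 + 0.127 = 195.65 m.
ψ₂ = H − z₂ − v₂²/2g = 195.65 − 166.47 − 0.028 = 29.15 m.
P₂ = ρgψ₂ = 1000 × 9.81 × 29.15 ≈ 286 kPa.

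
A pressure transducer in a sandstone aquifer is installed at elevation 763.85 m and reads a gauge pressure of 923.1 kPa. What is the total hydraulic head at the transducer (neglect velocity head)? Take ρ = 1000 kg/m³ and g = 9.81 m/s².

ψ = P/(ρg) = 923.1×1000 / (1000 × 9.81) = 94.10 m.
h = z + ψ = 763.85 + 94.10 = 857.95 m.

h ≈ 857.95 m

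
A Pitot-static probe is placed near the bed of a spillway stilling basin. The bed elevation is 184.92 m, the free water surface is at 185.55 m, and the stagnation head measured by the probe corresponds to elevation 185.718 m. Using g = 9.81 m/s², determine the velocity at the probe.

v ≈ 1.82 m/s

Near the bed, under hydrostatic conditions, the piezometric head (z + ψ) equals the free-surface elevation, 185.55 m.
Velocity head = total − piezometric = 185.718 − 185.55 = 0.168 m.
v = √(2g·h_v) = √(2 × 9.81 × 0.168) = 1.82 m/s.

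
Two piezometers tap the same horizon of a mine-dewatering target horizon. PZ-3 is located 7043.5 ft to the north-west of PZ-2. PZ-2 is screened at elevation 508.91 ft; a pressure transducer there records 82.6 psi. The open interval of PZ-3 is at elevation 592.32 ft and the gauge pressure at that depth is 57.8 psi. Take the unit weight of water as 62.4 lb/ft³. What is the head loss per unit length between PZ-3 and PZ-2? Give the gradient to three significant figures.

i ≈ 0.00372 ft/ft

Pressure head at PZ-2: ψ = 144·P/γ = 144 × 82.6 / 62.4 = 190.62 ft.
Total head at PZ-2: h = z + ψ = 508.91 + 190.62 = 699.53 ft.
Pressure head at PZ-3: ψ = 144·P/γ = 144 × 57.8 / 62.4 = 133.38 ft.
Total head at PZ-3: h = z + ψ = 592.32 + 133.38 = 725.70 ft.
Head difference: h(PZ-2) − h(PZ-3) = 699.53 − 725.70 = -26.17 ft.
Hydraulic gradient: i = |Δh| / L = 26.17 / 7043.5 = 0.00372.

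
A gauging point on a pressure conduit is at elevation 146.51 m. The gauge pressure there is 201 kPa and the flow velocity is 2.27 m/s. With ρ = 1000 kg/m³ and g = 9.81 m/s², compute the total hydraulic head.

Pressure head ψ = P/(ρg) = 201×1000 / (1000 × 9.81) = 20.49 m.
Velocity head = v²/(2g) = 2.27² / (2 × 9.81) = 0.263 m.
h = z + ψ + v²/(2g) = 146.51 + 20.49 + 0.263 = 167.26 m.

h ≈ 167.26 m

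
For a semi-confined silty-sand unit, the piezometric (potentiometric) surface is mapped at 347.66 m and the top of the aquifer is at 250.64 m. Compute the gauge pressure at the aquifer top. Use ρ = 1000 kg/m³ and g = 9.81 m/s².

Pressure head at the aquifer top: ψ = h − z = 347.66 − 250.64 = 97.02 m.
P = ρgψ = 1000 × 9.81 × 97.02 = 951766 Pa ≈ 952 kPa.

P ≈ 952 kPa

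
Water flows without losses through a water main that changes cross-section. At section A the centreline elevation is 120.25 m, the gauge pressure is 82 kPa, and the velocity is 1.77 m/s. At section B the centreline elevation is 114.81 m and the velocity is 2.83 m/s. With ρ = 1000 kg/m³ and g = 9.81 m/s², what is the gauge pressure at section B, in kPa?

Pressure head at A: ψ₁ = P₁/(ρg) = 82×1000 / (1000 × 9.81) = 8.36 m.
Velocity heads: v₁²/2g = 1.77²/19.62 = 0.160 m; v₂²/2g = 2.83²/19.62 = 0.408 m.
Total head H = z₁ + ψ₁ + v₁²/2g = 120.25 + 8.36 + 0.160 = 128.77 m.
ψ₂ = H − z₂ − v₂²/2g = 128.77 − 114.81 − 0.408 = 13.55 m.
P₂ = ρgψ₂ = 1000 × 9.81 × 13.55 ≈ 133 kPa.

P₂ ≈ 133 kPa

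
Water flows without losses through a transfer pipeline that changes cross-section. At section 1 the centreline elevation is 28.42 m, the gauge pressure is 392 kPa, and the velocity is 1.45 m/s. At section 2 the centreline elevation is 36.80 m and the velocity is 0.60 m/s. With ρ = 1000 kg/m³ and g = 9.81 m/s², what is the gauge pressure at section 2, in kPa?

P₂ ≈ 311 kPa

Pressure head at 1: ψ₁ = P₁/(ρg) = 392×1000 / (1000 × 9.81) = 39.96 m.
Velocity heads: v₁²/2g = 1.45²/19.62 = 0.107 m; v₂²/2g = 0.60²/19.62 = 0.018 m.
Total head H = z₁ + ψ₁ + v₁²/2g = 28.42 + 39.96 + 0.107 = 68.49 m.
ψ₂ = H − z₂ − v₂²/2g = 68.49 − 36.80 − 0.018 = 31.67 m.
P₂ = ρgψ₂ = 1000 × 9.81 × 31.67 ≈ 311 kPa.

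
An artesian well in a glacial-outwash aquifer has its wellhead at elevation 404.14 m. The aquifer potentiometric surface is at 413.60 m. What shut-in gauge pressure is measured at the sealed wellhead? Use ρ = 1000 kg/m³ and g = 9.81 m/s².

P ≈ 92.8 kPa

Head above the cap: Δh = 413.60 − 404.14 = 9.46 m.
P = ρgΔh = 1000 × 9.81 × 9.46 = 92803 Pa ≈ 92.8 kPa.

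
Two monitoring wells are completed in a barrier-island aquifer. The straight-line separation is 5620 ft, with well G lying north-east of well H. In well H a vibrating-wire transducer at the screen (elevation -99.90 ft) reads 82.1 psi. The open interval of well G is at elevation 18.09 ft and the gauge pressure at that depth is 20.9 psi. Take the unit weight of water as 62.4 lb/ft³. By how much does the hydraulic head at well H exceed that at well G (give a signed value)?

Pressure head at well H: ψ = 144·P/γ = 144 × 82.1 / 62.4 = 189.46 ft.
Total head at well H: h = z + ψ = -99.90 + 189.46 = 89.56 ft.
Pressure head at well G: ψ = 144·P/γ = 144 × 20.9 / 62.4 = 48.23 ft.
Total head at well G: h = z + ψ = 18.09 + 48.23 = 66.32 ft.
Head difference: h(well H) − h(well G) = 89.56 − 66.32 = 23.24 ft.

Δh ≈ 23.24 ft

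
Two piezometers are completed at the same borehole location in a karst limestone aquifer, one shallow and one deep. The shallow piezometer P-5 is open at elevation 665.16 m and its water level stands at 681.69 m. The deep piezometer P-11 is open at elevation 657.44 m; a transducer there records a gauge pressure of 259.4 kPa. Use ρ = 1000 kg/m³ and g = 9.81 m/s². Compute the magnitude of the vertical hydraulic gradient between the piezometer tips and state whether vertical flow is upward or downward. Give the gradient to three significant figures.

|i_v| ≈ 0.284; vertical flow is upward

Total head at P-5: h = 681.69 m (water level in the standpipe).
Pressure head at P-11: ψ = P/(ρg) = 259.4×1000 / (1000 × 9.81) = 26.44 m.
Total head at P-11: h = z + ψ = 657.44 + 26.44 = 683.88 m.
Δh = h(P-5) − h(P-11) = 681.69 − 683.88 = -2.19 m.
Vertical separation Δz = 665.16 − 657.44 = 7.72 m.
|i_v| = |Δh| / Δz = 2.19 / 7.72 = 0.284.
Head is higher in the deep piezometer, so vertical flow is upward (discharge condition).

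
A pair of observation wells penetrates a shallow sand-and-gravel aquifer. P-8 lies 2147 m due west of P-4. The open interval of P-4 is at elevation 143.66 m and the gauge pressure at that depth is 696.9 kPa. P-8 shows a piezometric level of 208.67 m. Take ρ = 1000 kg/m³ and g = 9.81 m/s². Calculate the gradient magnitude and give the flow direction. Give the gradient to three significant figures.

Pressure head at P-4: ψ = P/(ρg) = 696.9×1000 / (1000 × 9.81) = 71.04 m.
Total head at P-4: h = z + ψ = 143.66 + 71.04 = 214.70 m.
Total head at P-8: h = 208.67 m (water level in the piezometer is the total head).
Head difference: h(P-4) − h(P-8) = 214.70 − 208.67 = 6.03 m.
Hydraulic gradient: i = |Δh| / L = 6.03 / 2147 = 0.00281.
Flow is from higher to lower head: from P-4 toward P-8, i.e. toward the west.

i ≈ 0.00281; groundwater flows toward the west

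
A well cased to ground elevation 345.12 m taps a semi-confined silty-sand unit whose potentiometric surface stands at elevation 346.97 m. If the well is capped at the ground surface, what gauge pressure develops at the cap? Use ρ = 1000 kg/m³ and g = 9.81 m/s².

Head above the cap: Δh = 346.97 − 345.12 = 1.85 m.
P = ρgΔh = 1000 × 9.81 × 1.85 = 18148 Pa ≈ 18.1 kPa.

P ≈ 18.1 kPa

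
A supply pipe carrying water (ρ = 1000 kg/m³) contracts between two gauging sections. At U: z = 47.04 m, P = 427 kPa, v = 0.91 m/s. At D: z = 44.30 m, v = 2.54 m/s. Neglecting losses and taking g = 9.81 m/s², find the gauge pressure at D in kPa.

P₂ ≈ 451 kPa

Pressure head at U: ψ₁ = P₁/(ρg) = 427×1000 / (1000 × 9.81) = 43.53 m.
Velocity heads: v₁²/2g = 0.91²/19.62 = 0.042 m; v₂²/2g = 2.54²/19.62 = 0.329 m.
Total head H = z₁ + ψ₁ + v₁²/2g = 47.04 + 43.53 + 0.042 = 90.61 m.
ψ₂ = H − z₂ − v₂²/2g = 90.61 − 44.30 − 0.329 = 45.98 m.
P₂ = ρgψ₂ = 1000 × 9.81 × 45.98 ≈ 451 kPa.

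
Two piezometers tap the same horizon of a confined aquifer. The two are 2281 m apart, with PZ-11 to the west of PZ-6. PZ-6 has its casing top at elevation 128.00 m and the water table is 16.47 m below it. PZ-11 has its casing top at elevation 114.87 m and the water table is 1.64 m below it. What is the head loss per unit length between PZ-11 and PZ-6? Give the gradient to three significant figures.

Total head at PZ-6: h = 128.00 − 16.47 = 111.53 m.
Total head at PZ-11: h = 114.87 − 1.64 = 113.23 m.
Head difference: h(PZ-6) − h(PZ-11) = 111.53 − 113.23 = -1.70 m.
Hydraulic gradient: i = |Δh| / L = 1.70 / 2281 = 0.000745.

i ≈ 0.000745 m/m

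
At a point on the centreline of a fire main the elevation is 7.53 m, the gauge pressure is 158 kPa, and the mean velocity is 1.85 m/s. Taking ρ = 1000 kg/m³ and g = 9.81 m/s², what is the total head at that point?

Pressure head ψ = P/(ρg) = 158×1000 / (1000 × 9.81) = 16.11 m.
Velocity head = v²/(2g) = 1.85² / (2 × 9.81) = 0.174 m.
h = z + ψ + v²/(2g) = 7.53 + 16.11 + 0.174 = 23.81 m.

h ≈ 23.81 m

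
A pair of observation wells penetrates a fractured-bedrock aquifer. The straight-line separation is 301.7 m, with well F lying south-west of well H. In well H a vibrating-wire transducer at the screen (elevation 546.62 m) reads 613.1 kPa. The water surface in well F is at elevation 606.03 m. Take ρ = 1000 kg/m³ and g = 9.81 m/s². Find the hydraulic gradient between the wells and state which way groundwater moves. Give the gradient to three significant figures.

Pressure head at well H: ψ = P/(ρg) = 613.1×1000 / (1000 × 9.81) = 62.50 m.
Total head at well H: h = z + ψ = 546.62 + 62.50 = 609.12 m.
Total head at well F: h = 606.03 m (water level in the piezometer is the total head).
Head difference: h(well H) − h(well F) = 609.12 − 606.03 = 3.09 m.
Hydraulic gradient: i = |Δh| / L = 3.09 / 301.7 = 0.0102.
Flow is from higher to lower head: from well H toward well F, i.e. toward the south-west.

i ≈ 0.0102; groundwater flows toward the south-west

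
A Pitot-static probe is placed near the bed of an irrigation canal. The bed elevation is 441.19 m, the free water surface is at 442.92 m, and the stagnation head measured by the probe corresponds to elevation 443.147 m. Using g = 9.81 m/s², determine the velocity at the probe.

Near the bed, under hydrostatic conditions, the piezometric head (z + ψ) equals the free-surface elevation, 442.92 m.
Velocity head = total − piezometric = 443.147 − 442.92 = 0.227 m.
v = √(2g·h_v) = √(2 × 9.81 × 0.227) = 2.11 m/s.

v ≈ 2.11 m/s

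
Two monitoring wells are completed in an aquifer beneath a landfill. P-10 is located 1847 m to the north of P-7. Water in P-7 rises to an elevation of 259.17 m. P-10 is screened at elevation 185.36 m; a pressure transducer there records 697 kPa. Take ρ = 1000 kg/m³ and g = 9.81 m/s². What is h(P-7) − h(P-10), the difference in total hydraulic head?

Δh ≈ 2.76 m

Total head at P-7: h = 259.17 m (water level in the piezometer is the total head).
Pressure head at P-10: ψ = P/(ρg) = 697×1000 / (1000 × 9.81) = 71.05 m.
Total head at P-10: h = z + ψ = 185.36 + 71.05 = 256.41 m.
Head difference: h(P-7) − h(P-10) = 259.17 − 256.41 = 2.76 m.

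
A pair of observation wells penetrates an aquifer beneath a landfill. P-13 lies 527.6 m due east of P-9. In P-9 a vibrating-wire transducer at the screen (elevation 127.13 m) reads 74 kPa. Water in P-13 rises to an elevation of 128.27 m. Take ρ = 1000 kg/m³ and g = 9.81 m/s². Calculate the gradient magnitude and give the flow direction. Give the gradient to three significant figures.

i ≈ 0.0121; groundwater flows toward the east

Pressure head at P-9: ψ = P/(ρg) = 74×1000 / (1000 × 9.81) = 7.54 m.
Total head at P-9: h = z + ψ = 127.13 + 7.54 = 134.67 m.
Total head at P-13: h = 128.27 m (water level in the piezometer is the total head).
Head difference: h(P-9) − h(P-13) = 134.67 − 128.27 = 6.40 m.
Hydraulic gradient: i = |Δh| / L = 6.40 / 527.6 = 0.0121.
Flow is from higher to lower head: from P-9 toward P-13, i.e. toward the east.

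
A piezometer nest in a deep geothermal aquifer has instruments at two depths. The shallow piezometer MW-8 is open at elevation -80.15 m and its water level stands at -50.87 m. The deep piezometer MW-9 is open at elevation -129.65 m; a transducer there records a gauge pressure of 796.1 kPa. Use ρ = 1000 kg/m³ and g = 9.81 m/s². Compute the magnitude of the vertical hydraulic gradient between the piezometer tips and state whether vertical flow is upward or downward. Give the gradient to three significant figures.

|i_v| ≈ 0.0479; vertical flow is upward

Total head at MW-8: h = -50.87 m (water level in the standpipe).
Pressure head at MW-9: ψ = P/(ρg) = 796.1×1000 / (1000 × 9.81) = 81.15 m.
Total head at MW-9: h = z + ψ = -129.65 + 81.15 = -48.50 m.
Δh = h(MW-8) − h(MW-9) = -50.87 − (-48.50) = -2.37 m.
Vertical separation Δz = -80.15 − (-129.65) = 49.50 m.
|i_v| = |Δh| / Δz = 2.37 / 49.50 = 0.0479.
Head is higher in the deep piezometer, so vertical flow is upward (discharge condition).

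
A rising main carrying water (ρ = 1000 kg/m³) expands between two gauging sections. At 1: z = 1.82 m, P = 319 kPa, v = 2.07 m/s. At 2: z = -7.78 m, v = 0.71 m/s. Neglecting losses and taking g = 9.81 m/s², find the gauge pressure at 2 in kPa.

Pressure head at 1: ψ₁ = P₁/(ρg) = 319×1000 / (1000 × 9.81) = 32.52 m.
Velocity heads: v₁²/2g = 2.07²/19.62 = 0.218 m; v₂²/2g = 0.71²/19.62 = 0.026 m.
Total head H = z₁ + ψ₁ + v₁²/2g = 1.82 + 32.52 + 0.218 = 34.56 m.
ψ₂ = H − z₂ − v₂²/2g = 34.56 − (-7.78) − 0.026 = 42.31 m.
P₂ = ρgψ₂ = 1000 × 9.81 × 42.31 ≈ 415 kPa.

P₂ ≈ 415 kPa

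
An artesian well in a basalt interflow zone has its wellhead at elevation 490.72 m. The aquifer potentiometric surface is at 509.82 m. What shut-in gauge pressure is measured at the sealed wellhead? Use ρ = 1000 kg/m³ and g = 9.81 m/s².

Head above the cap: Δh = 509.82 − 490.72 = 19.10 m.
P = ρgΔh = 1000 × 9.81 × 19.10 = 187371 Pa ≈ 187 kPa.

P ≈ 187 kPa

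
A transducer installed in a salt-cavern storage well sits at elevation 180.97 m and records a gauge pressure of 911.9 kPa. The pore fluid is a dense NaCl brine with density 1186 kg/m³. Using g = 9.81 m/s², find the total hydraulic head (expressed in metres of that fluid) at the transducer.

h ≈ 259.35 m

ψ = P/(ρg) = 911.9×1000 / (1186 × 9.81) = 78.38 m.
h = z + ψ = 180.97 + 78.38 = 259.35 m.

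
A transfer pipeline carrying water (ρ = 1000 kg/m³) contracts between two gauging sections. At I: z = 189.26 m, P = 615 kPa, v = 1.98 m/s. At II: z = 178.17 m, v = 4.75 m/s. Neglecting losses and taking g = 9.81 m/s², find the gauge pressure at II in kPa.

Pressure head at I: ψ₁ = P₁/(ρg) = 615×1000 / (1000 × 9.81) = 62.69 m.
Velocity heads: v₁²/2g = 1.98²/19.62 = 0.200 m; v₂²/2g = 4.75²/19.62 = 1.150 m.
Total head H = z₁ + ψ₁ + v₁²/2g = 189.26 + 62.69 + 0.200 = 252.15 m.
ψ₂ = H − z₂ − v₂²/2g = 252.15 − 178.17 − 1.150 = 72.83 m.
P₂ = ρgψ₂ = 1000 × 9.81 × 72.83 ≈ 714 kPa.

P₂ ≈ 714 kPa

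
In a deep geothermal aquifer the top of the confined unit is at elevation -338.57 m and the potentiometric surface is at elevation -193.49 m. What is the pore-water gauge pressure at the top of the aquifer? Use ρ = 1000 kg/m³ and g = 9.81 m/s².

P ≈ 1420 kPa

Pressure head at the aquifer top: ψ = h − z = -193.49 − (-338.57) = 145.08 m.
P = ρgψ = 1000 × 9.81 × 145.08 = 1423235 Pa ≈ 1420 kPa.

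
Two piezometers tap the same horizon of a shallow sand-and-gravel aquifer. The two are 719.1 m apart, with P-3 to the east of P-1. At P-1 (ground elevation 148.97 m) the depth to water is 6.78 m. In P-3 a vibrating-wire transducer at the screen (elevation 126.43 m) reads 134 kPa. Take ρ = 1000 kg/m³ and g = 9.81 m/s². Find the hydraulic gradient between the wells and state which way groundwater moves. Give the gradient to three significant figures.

Total head at P-1: h = 148.97 − 6.78 = 142.19 m.
Pressure head at P-3: ψ = P/(ρg) = 134×1000 / (1000 × 9.81) = 13.66 m.
Total head at P-3: h = z + ψ = 126.43 + 13.66 = 140.09 m.
Head difference: h(P-1) − h(P-3) = 142.19 − 140.09 = 2.10 m.
Hydraulic gradient: i = |Δh| / L = 2.10 / 719.1 = 0.00292.
Flow is from higher to lower head: from P-1 toward P-3, i.e. toward the east.

i ≈ 0.00292; groundwater flows toward the east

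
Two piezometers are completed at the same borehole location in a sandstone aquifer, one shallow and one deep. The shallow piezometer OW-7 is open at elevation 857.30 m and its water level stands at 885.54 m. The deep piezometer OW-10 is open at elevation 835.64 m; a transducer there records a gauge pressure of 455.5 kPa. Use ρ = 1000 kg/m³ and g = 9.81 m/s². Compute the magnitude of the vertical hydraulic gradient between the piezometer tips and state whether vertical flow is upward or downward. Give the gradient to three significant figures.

|i_v| ≈ 0.160; vertical flow is downward

Total head at OW-7: h = 885.54 m (water level in the standpipe).
Pressure head at OW-10: ψ = P/(ρg) = 455.5×1000 / (1000 × 9.81) = 46.43 m.
Total head at OW-10: h = z + ψ = 835.64 + 46.43 = 882.07 m.
Δh = h(OW-7) − h(OW-10) = 885.54 − 882.07 = 3.47 m.
Vertical separation Δz = 857.30 − 835.64 = 21.66 m.
|i_v| = |Δh| / Δz = 3.47 / 21.66 = 0.160.
Head is higher in the shallow piezometer, so vertical flow is downward (recharge condition).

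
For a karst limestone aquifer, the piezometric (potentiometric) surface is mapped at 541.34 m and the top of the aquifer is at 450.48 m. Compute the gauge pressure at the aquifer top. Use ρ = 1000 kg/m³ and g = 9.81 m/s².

P ≈ 891 kPa

Pressure head at the aquifer top: ψ = h − z = 541.34 − 450.48 = 90.86 m.
P = ρgψ = 1000 × 9.81 × 90.86 = 891337 Pa ≈ 891 kPa.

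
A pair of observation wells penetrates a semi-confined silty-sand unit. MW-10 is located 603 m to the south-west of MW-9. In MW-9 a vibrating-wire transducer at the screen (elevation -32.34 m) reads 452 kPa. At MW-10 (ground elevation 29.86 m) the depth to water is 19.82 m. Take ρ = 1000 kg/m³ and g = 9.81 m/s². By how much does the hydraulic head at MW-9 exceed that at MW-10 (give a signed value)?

Δh ≈ 3.70 m

Pressure head at MW-9: ψ = P/(ρg) = 452×1000 / (1000 × 9.81) = 46.08 m.
Total head at MW-9: h = z + ψ = -32.34 + 46.08 = 13.74 m.
Total head at MW-10: h = 29.86 − 19.82 = 10.04 m.
Head difference: h(MW-9) − h(MW-10) = 13.74 − 10.04 = 3.70 m.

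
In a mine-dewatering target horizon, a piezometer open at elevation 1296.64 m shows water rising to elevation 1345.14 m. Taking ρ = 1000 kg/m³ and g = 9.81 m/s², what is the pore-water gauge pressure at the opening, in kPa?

P ≈ 476 kPa

Pressure head ψ = h − z = 1345.14 − 1296.64 = 48.50 m.
P = ρgψ = 1000 × 9.81 × 48.50 = 475785 Pa ≈ 476 kPa.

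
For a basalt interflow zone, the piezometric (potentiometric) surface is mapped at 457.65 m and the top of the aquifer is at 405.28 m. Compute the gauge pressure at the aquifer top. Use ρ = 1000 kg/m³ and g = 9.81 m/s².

Pressure head at the aquifer top: ψ = h − z = 457.65 − 405.28 = 52.37 m.
P = ρgψ = 1000 × 9.81 × 52.37 = 513750 Pa ≈ 514 kPa.

P ≈ 514 kPa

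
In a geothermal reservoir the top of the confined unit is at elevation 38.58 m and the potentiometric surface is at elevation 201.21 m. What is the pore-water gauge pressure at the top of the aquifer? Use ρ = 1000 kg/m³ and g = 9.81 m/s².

P ≈ 1600 kPa

Pressure head at the aquifer top: ψ = h − z = 201.21 − 38.58 = 162.63 m.
P = ρgψ = 1000 × 9.81 × 162.63 = 1595400 Pa ≈ 1600 kPa.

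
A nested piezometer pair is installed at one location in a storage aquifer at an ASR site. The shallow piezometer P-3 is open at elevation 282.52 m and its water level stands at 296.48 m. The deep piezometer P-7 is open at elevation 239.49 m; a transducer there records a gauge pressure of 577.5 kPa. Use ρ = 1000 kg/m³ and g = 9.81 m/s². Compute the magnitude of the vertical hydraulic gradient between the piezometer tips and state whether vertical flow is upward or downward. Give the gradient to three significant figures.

|i_v| ≈ 0.0437; vertical flow is upward

Total head at P-3: h = 296.48 m (water level in the standpipe).
Pressure head at P-7: ψ = P/(ρg) = 577.5×1000 / (1000 × 9.81) = 58.87 m.
Total head at P-7: h = z + ψ = 239.49 + 58.87 = 298.36 m.
Δh = h(P-3) − h(P-7) = 296.48 − 298.36 = -1.88 m.
Vertical separation Δz = 282.52 − 239.49 = 43.03 m.
|i_v| = |Δh| / Δz = 1.88 / 43.03 = 0.0437.
Head is higher in the deep piezometer, so vertical flow is upward (discharge condition).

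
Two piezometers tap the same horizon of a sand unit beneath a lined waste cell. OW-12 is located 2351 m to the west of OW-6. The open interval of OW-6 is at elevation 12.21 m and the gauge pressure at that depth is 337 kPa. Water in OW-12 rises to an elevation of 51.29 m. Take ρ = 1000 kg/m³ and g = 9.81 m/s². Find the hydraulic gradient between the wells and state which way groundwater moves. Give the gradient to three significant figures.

i ≈ 0.00201; groundwater flows toward the east

Pressure head at OW-6: ψ = P/(ρg) = 337×1000 / (1000 × 9.81) = 34.35 m.
Total head at OW-6: h = z + ψ = 12.21 + 34.35 = 46.56 m.
Total head at OW-12: h = 51.29 m (water level in the piezometer is the total head).
Head difference: h(OW-6) − h(OW-12) = 46.56 − 51.29 = -4.73 m.
Hydraulic gradient: i = |Δh| / L = 4.73 / 2351 = 0.00201.
Flow is from higher to lower head: from OW-12 toward OW-6, i.e. toward the east.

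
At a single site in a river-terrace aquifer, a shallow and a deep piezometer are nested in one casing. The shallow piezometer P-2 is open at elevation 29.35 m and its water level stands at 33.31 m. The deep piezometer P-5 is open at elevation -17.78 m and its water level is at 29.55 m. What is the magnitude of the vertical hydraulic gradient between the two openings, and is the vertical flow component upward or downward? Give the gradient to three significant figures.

|i_v| ≈ 0.0798; vertical flow is downward

Total head at P-2: h = 33.31 m (water level in the standpipe).
Total head at P-5: h = 29.55 m.
Δh = h(P-2) − h(P-5) = 33.31 − 29.55 = 3.76 m.
Vertical separation Δz = 29.35 − (-17.78) = 47.13 m.
|i_v| = |Δh| / Δz = 3.76 / 47.13 = 0.0798.
Head is higher in the shallow piezometer, so vertical flow is downward (recharge condition).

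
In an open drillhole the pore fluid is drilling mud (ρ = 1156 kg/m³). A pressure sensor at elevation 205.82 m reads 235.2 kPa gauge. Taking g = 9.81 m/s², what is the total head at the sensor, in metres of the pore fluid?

h ≈ 226.56 m

ψ = P/(ρg) = 235.2×1000 / (1156 × 9.81) = 20.74 m.
h = z + ψ = 205.82 + 20.74 = 226.56 m.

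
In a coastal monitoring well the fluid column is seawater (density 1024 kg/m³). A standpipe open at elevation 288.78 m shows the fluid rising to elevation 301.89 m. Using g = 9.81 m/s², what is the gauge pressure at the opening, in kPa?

Pressure head ψ = h − z = 301.89 − 288.78 = 13.11 m.
P = ρgψ = 1024 × 9.81 × 13.11 = 131696 Pa ≈ 132 kPa.

P ≈ 132 kPa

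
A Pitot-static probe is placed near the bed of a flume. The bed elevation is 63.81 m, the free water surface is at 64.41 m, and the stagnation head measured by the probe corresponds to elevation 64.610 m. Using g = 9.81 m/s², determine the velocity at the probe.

v ≈ 1.98 m/s

Near the bed, under hydrostatic conditions, the piezometric head (z + ψ) equals the free-surface elevation, 64.41 m.
Velocity head = total − piezometric = 64.610 − 64.41 = 0.200 m.
v = √(2g·h_v) = √(2 × 9.81 × 0.200) = 1.98 m/s.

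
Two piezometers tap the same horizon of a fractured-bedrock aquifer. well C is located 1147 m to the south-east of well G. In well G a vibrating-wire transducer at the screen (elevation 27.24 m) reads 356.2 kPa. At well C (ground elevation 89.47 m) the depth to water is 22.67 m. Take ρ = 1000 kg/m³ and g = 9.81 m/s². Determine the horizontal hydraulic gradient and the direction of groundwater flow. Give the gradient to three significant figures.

i ≈ 0.00283; groundwater flows toward the north-west

Pressure head at well G: ψ = P/(ρg) = 356.2×1000 / (1000 × 9.81) = 36.31 m.
Total head at well G: h = z + ψ = 27.24 + 36.31 = 63.55 m.
Total head at well C: h = 89.47 − 22.67 = 66.80 m.
Head difference: h(well G) − h(well C) = 63.55 − 66.80 = -3.25 m.
Hydraulic gradient: i = |Δh| / L = 3.25 / 1147 = 0.00283.
Flow is from higher to lower head: from well C toward well G, i.e. toward the north-west.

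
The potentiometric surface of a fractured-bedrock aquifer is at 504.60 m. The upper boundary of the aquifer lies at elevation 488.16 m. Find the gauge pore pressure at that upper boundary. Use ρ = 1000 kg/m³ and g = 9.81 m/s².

Pressure head at the aquifer top: ψ = h − z = 504.60 − 488.16 = 16.44 m.
P = ρgψ = 1000 × 9.81 × 16.44 = 161276 Pa ≈ 161 kPa.

P ≈ 161 kPa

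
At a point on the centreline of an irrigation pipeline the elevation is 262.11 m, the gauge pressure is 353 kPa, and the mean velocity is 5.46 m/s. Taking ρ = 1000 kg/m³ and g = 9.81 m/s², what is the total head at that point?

Pressure head ψ = P/(ρg) = 353×1000 / (1000 × 9.81) = 35.98 m.
Velocity head = v²/(2g) = 5.46² / (2 × 9.81) = 1.519 m.
h = z + ψ + v²/(2g) = 262.11 + 35.98 + 1.519 = 299.61 m.

h ≈ 299.61 m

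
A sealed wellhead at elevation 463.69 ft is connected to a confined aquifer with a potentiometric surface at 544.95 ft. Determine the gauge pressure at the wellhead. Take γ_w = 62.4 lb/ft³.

Head above the cap: Δh = 544.95 − 463.69 = 81.26 ft.
P = γΔh/144 = 62.4 × 81.26 / 144 = 35.2 psi.

P ≈ 35.2 psi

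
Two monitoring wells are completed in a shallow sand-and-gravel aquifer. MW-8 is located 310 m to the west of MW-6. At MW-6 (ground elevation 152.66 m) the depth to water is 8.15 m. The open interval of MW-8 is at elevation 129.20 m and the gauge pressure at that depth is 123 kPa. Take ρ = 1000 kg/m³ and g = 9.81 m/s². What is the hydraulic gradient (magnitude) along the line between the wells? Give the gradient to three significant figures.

i ≈ 0.00894

Total head at MW-6: h = 152.66 − 8.15 = 144.51 m.
Pressure head at MW-8: ψ = P/(ρg) = 123×1000 / (1000 × 9.81) = 12.54 m.
Total head at MW-8: h = z + ψ = 129.20 + 12.54 = 141.74 m.
Head difference: h(MW-6) − h(MW-8) = 144.51 − 141.74 = 2.77 m.
Hydraulic gradient: i = |Δh| / L = 2.77 / 310 = 0.00894.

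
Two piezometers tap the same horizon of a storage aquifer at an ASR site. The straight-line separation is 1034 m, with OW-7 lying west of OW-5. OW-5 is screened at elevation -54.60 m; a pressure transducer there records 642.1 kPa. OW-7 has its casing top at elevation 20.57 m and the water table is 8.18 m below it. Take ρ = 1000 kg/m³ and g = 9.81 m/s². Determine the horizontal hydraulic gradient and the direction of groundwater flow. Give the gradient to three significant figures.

i ≈ 0.00149; groundwater flows toward the east

Pressure head at OW-5: ψ = P/(ρg) = 642.1×1000 / (1000 × 9.81) = 65.45 m.
Total head at OW-5: h = z + ψ = -54.60 + 65.45 = 10.85 m.
Total head at OW-7: h = 20.57 − 8.18 = 12.39 m.
Head difference: h(OW-5) − h(OW-7) = 10.85 − 12.39 = -1.54 m.
Hydraulic gradient: i = |Δh| / L = 1.54 / 1034 = 0.00149.
Flow is from higher to lower head: from OW-7 toward OW-5, i.e. toward the east.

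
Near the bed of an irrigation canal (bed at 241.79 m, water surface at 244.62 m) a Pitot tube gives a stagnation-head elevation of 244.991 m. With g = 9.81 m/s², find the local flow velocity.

Near the bed, under hydrostatic conditions, the piezometric head (z + ψ) equals the free-surface elevation, 244.62 m.
Velocity head = total − piezometric = 244.991 − 244.62 = 0.371 m.
v = √(2g·h_v) = √(2 × 9.81 × 0.371) = 2.70 m/s.

v ≈ 2.70 m/s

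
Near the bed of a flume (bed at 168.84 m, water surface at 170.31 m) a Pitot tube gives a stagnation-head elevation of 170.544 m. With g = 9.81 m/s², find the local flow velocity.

v ≈ 2.14 m/s

Near the bed, under hydrostatic conditions, the piezometric head (z + ψ) equals the free-surface elevation, 170.31 m.
Velocity head = total − piezometric = 170.544 − 170.31 = 0.234 m.
v = √(2g·h_v) = √(2 × 9.81 × 0.234) = 2.14 m/s.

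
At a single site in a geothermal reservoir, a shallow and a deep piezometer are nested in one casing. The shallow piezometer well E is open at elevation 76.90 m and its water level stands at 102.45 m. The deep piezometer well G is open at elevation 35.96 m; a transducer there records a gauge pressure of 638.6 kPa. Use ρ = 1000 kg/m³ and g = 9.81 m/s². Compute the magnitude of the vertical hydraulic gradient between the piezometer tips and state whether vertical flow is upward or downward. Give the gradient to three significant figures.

|i_v| ≈ 0.0340; vertical flow is downward

Total head at well E: h = 102.45 m (water level in the standpipe).
Pressure head at well G: ψ = P/(ρg) = 638.6×1000 / (1000 × 9.81) = 65.10 m.
Total head at well G: h = z + ψ = 35.96 + 65.10 = 101.06 m.
Δh = h(well E) − h(well G) = 102.45 − 101.06 = 1.39 m.
Vertical separation Δz = 76.90 − 35.96 = 40.94 m.
|i_v| = |Δh| / Δz = 1.39 / 40.94 = 0.0340.
Head is higher in the shallow piezometer, so vertical flow is downward (recharge condition).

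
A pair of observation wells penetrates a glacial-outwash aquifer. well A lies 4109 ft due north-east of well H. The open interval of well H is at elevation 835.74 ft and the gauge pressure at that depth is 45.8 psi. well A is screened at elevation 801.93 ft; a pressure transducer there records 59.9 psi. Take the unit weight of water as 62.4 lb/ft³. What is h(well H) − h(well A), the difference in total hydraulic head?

Pressure head at well H: ψ = 144·P/γ = 144 × 45.8 / 62.4 = 105.69 ft.
Total head at well H: h = z + ψ = 835.74 + 105.69 = 941.43 ft.
Pressure head at well A: ψ = 144·P/γ = 144 × 59.9 / 62.4 = 138.23 ft.
Total head at well A: h = z + ψ = 801.93 + 138.23 = 940.16 ft.
Head difference: h(well H) − h(well A) = 941.43 − 940.16 = 1.27 ft.

Δh ≈ 1.27 ft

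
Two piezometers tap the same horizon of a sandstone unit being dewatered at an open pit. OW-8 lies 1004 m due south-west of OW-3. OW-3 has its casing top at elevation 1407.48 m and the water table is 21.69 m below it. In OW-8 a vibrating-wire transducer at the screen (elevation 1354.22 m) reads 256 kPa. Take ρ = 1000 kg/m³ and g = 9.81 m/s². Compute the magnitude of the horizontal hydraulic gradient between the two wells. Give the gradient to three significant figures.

Total head at OW-3: h = 1407.48 − 21.69 = 1385.79 m.
Pressure head at OW-8: ψ = P/(ρg) = 256×1000 / (1000 × 9.81) = 26.10 m.
Total head at OW-8: h = z + ψ = 1354.22 + 26.10 = 1380.32 m.
Head difference: h(OW-3) − h(OW-8) = 1385.79 − 1380.32 = 5.47 m.
Hydraulic gradient: i = |Δh| / L = 5.47 / 1004 = 0.00545.

i ≈ 0.00545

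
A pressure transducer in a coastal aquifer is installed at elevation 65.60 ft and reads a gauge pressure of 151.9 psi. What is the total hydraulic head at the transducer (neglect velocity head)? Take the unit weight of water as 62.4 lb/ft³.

h ≈ 416.14 ft

ψ = 144·P/γ = 144 × 151.9 / 62.4 = 350.54 ft.
h = z + ψ = 65.60 + 350.54 = 416.14 ft.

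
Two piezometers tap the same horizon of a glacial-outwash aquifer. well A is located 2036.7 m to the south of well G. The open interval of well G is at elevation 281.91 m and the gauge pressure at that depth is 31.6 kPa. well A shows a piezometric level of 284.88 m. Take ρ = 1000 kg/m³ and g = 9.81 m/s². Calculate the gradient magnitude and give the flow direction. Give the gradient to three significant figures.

i ≈ 0.000123; groundwater flows toward the south

Pressure head at well G: ψ = P/(ρg) = 31.6×1000 / (1000 × 9.81) = 3.22 m.
Total head at well G: h = z + ψ = 281.91 + 3.22 = 285.13 m.
Total head at well A: h = 284.88 m (water level in the piezometer is the total head).
Head difference: h(well G) − h(well A) = 285.13 − 284.88 = 0.25 m.
Hydraulic gradient: i = |Δh| / L = 0.25 / 2036.7 = 0.000123.
Flow is from higher to lower head: from well G toward well A, i.e. toward the south.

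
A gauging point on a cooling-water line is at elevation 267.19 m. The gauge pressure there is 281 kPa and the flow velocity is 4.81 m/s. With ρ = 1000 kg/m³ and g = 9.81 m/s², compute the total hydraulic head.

Pressure head ψ = P/(ρg) = 281×1000 / (1000 × 9.81) = 28.64 m.
Velocity head = v²/(2g) = 4.81² / (2 × 9.81) = 1.179 m.
h = z + ψ + v²/(2g) = 267.19 + 28.64 + 1.179 = 297.01 m.

h ≈ 297.01 m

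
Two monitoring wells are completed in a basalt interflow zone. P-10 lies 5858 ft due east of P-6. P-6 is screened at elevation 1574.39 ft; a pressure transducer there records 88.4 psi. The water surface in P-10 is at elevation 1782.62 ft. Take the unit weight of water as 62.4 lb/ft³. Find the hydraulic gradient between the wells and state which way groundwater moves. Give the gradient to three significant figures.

i ≈ 0.000722; groundwater flows toward the west

Pressure head at P-6: ψ = 144·P/γ = 144 × 88.4 / 62.4 = 204.00 ft.
Total head at P-6: h = z + ψ = 1574.39 + 204.00 = 1778.39 ft.
Total head at P-10: h = 1782.62 ft (water level in the piezometer is the total head).
Head difference: h(P-6) − h(P-10) = 1778.39 − 1782.62 = -4.23 ft.
Hydraulic gradient: i = |Δh| / L = 4.23 / 5858 = 0.000722.
Flow is from higher to lower head: from P-10 toward P-6, i.e. toward the west.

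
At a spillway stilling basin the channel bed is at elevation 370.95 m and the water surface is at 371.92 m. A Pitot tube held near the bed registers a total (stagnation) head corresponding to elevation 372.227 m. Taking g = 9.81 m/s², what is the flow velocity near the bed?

v ≈ 2.45 m/s

Near the bed, under hydrostatic conditions, the piezometric head (z + ψ) equals the free-surface elevation, 371.92 m.
Velocity head = total − piezometric = 372.227 − 371.92 = 0.307 m.
v = √(2g·h_v) = √(2 × 9.81 × 0.307) = 2.45 m/s.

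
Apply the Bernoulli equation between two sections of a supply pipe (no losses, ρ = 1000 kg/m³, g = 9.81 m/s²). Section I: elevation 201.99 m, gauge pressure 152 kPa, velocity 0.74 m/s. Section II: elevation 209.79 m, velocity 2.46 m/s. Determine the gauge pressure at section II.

P₂ ≈ 72.7 kPa

Pressure head at I: ψ₁ = P₁/(ρg) = 152×1000 / (1000 × 9.81) = 15.49 m.
Velocity heads: v₁²/2g = 0.74²/19.62 = 0.028 m; v₂²/2g = 2.46²/19.62 = 0.308 m.
Total head H = z₁ + ψ₁ + v₁²/2g = 201.99 + 15.49 + 0.028 = 217.51 m.
ψ₂ = H − z₂ − v₂²/2g = 217.51 − 209.79 − 0.308 = 7.41 m.
P₂ = ρgψ₂ = 1000 × 9.81 × 7.41 ≈ 72.7 kPa.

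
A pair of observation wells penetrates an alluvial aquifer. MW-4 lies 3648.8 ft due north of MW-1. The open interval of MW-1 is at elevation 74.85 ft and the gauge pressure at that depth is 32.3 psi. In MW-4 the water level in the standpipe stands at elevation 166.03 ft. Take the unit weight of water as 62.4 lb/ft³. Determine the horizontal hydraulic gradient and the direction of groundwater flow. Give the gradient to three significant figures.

i ≈ 0.00456; groundwater flows toward the south

Pressure head at MW-1: ψ = 144·P/γ = 144 × 32.3 / 62.4 = 74.54 ft.
Total head at MW-1: h = z + ψ = 74.85 + 74.54 = 149.39 ft.
Total head at MW-4: h = 166.03 ft (water level in the piezometer is the total head).
Head difference: h(MW-1) − h(MW-4) = 149.39 − 166.03 = -16.64 ft.
Hydraulic gradient: i = |Δh| / L = 16.64 / 3648.8 = 0.00456.
Flow is from higher to lower head: from MW-4 toward MW-1, i.e. toward the south.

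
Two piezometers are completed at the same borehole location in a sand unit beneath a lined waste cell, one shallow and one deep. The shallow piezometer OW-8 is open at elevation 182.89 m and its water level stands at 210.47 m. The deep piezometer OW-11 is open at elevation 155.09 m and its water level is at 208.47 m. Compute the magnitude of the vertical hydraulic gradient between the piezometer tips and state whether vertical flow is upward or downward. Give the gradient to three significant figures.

|i_v| ≈ 0.0719; vertical flow is downward

Total head at OW-8: h = 210.47 m (water level in the standpipe).
Total head at OW-11: h = 208.47 m.
Δh = h(OW-8) − h(OW-11) = 210.47 − 208.47 = 2.00 m.
Vertical separation Δz = 182.89 − 155.09 = 27.80 m.
|i_v| = |Δh| / Δz = 2.00 / 27.80 = 0.0719.
Head is higher in the shallow piezometer, so vertical flow is downward (recharge condition).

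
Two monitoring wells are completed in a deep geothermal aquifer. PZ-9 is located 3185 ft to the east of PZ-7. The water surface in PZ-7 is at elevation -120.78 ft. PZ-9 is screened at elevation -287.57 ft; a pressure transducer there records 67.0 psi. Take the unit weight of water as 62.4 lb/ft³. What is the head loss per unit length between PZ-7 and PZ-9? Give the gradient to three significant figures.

Total head at PZ-7: h = -120.78 ft (water level in the piezometer is the total head).
Pressure head at PZ-9: ψ = 144·P/γ = 144 × 67.0 / 62.4 = 154.62 ft.
Total head at PZ-9: h = z + ψ = -287.57 + 154.62 = -132.95 ft.
Head difference: h(PZ-7) − h(PZ-9) = -120.78 − (-132.95) = 12.17 ft.
Hydraulic gradient: i = |Δh| / L = 12.17 / 3185 = 0.00382.

i ≈ 0.00382 ft/ft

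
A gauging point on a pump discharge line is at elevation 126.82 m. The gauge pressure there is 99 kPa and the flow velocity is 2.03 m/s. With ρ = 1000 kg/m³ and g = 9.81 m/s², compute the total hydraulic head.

h ≈ 137.12 m

Pressure head ψ = P/(ρg) = 99×1000 / (1000 × 9.81) = 10.09 m.
Velocity head = v²/(2g) = 2.03² / (2 × 9.81) = 0.210 m.
h = z + ψ + v²/(2g) = 126.82 + 10.09 + 0.210 = 137.12 m.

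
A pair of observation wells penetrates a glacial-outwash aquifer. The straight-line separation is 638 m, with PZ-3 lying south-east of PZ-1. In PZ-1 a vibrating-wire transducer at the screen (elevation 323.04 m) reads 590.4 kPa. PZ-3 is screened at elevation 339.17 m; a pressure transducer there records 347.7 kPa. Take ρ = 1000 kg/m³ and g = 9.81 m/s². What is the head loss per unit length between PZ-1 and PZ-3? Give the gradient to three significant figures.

i ≈ 0.0135 m/m

Pressure head at PZ-1: ψ = P/(ρg) = 590.4×1000 / (1000 × 9.81) = 60.18 m.
Total head at PZ-1: h = z + ψ = 323.04 + 60.18 = 383.22 m.
Pressure head at PZ-3: ψ = P/(ρg) = 347.7×1000 / (1000 × 9.81) = 35.44 m.
Total head at PZ-3: h = z + ψ = 339.17 + 35.44 = 374.61 m.
Head difference: h(PZ-1) − h(PZ-3) = 383.22 − 374.61 = 8.61 m.
Hydraulic gradient: i = |Δh| / L = 8.61 / 638 = 0.0135.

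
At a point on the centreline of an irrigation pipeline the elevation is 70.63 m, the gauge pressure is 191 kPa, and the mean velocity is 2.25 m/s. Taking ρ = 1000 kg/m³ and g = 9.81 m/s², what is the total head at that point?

h ≈ 90.36 m

Pressure head ψ = P/(ρg) = 191×1000 / (1000 × 9.81) = 19.47 m.
Velocity head = v²/(2g) = 2.25² / (2 × 9.81) = 0.258 m.
h = z + ψ + v²/(2g) = 70.63 + 19.47 + 0.258 = 90.36 m.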